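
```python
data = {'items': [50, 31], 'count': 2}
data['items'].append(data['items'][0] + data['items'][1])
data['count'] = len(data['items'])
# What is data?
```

After line 1: data = {'items': [50, 31], 'count': 2}
After line 2 (append 50 + 31 = 81): data = {'items': [50, 31, 81], 'count': 2}
After line 3 (count = len(items) = 3): data = {'items': [50, 31, 81], 'count': 3}

{'items': [50, 31, 81], 'count': 3}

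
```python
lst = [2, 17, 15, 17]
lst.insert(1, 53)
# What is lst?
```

[2, 53, 17, 15, 17]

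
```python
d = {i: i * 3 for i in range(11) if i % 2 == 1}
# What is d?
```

{1: 3, 3: 9, 5: 15, 7: 21, 9: 27}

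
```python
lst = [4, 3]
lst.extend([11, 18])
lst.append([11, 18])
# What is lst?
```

After line 1: lst = [4, 3]
After line 2 (extend unpacks [11, 18]): lst = [4, 3, 11, 18]
After line 3 (append adds [11, 18] as single element): lst = [4, 3, 11, 18, [11, 18]]

[4, 3, 11, 18, [11, 18]]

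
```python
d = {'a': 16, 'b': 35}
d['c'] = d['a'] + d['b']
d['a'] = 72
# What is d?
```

After line 1: d = {'a': 16, 'b': 35}
After line 2 (d['c'] = 16 + 35): d = {'a': 16, 'b': 35, 'c': 51}
After line 3: d = {'a': 72, 'b': 35, 'c': 51}

{'a': 72, 'b': 35, 'c': 51}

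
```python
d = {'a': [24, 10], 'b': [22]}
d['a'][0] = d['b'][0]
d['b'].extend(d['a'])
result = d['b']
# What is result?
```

After line 1: d = {'a': [24, 10], 'b': [22]}
After line 2 (a[0] = b[0] = 22): d = {'a': [22, 10], 'b': [22]}
After line 3 (b.extend(a) appends [22, 10]): d = {'a': [22, 10], 'b': [22, 22, 10]}
After line 4: result = d['b'] = [22, 22, 10]

[22, 22, 10]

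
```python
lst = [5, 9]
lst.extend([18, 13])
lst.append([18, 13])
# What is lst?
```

After line 1: lst = [5, 9]
After line 2 (extend unpacks [18, 13]): lst = [5, 9, 18, 13]
After line 3 (append adds [18, 13] as single element): lst = [5, 9, 18, 13, [18, 13]]

[5, 9, 18, 13, [18, 13]]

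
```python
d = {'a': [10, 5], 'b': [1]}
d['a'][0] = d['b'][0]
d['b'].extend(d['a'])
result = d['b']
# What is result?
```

After line 1: d = {'a': [10, 5], 'b': [1]}
After line 2 (a[0] = b[0] = 1): d = {'a': [1, 5], 'b': [1]}
After line 3 (b.extend(a) appends [1, 5]): d = {'a': [1, 5], 'b': [1, 1, 5]}
After line 4: result = d['b'] = [1, 1, 5]

[1, 1, 5]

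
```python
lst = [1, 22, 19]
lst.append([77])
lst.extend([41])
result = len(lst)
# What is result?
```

After line 1: lst = [1, 22, 19]
After line 2 (append adds [77] as single element): lst = [1, 22, 19, [77]]
After line 3 (extend unpacks [41], adds 41): lst = [1, 22, 19, [77], 41]
After line 4: result = len(lst) = 5

5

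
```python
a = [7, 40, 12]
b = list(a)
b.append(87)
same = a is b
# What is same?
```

After line 1: a = [7, 40, 12]
After line 2 (b = list(a) is a shallow copy, new object): a = [7, 40, 12], b = [7, 40, 12]
After line 3 (append only mutates b): a = [7, 40, 12], b = [7, 40, 12, 87]
After line 4 (same = a is b; different objects -> False): same = False

False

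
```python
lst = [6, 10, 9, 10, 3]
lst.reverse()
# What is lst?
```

[3, 10, 9, 10, 6]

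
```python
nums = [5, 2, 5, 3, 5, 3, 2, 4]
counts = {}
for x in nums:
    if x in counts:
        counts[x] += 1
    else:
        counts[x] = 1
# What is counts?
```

Initial: counts = {}, nums = [5, 2, 5, 3, 5, 3, 2, 4]
See 5: counts = {5: 1}
See 2: counts = {5: 1, 2: 1}
See 5: counts = {5: 2, 2: 1}
See 3: counts = {5: 2, 2: 1, 3: 1}
See 5: counts = {5: 3, 2: 1, 3: 1}
See 3: counts = {5: 3, 2: 1, 3: 2}
See 2: counts = {5: 3, 2: 2, 3: 2}
See 4: counts = {5: 3, 2: 2, 3: 2, 4: 1}

{5: 3, 2: 2, 3: 2, 4: 1}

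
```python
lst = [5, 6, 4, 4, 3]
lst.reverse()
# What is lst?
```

[3, 4, 4, 6, 5]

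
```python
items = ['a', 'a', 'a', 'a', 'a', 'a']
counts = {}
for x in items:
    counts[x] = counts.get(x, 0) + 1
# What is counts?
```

Initial: counts = {}, items = ['a', 'a', 'a', 'a', 'a', 'a']
See 'a': counts = {'a': 1}
See 'a': counts = {'a': 2}
See 'a': counts = {'a': 3}
See 'a': counts = {'a': 4}
See 'a': counts = {'a': 5}
See 'a': counts = {'a': 6}

{'a': 6}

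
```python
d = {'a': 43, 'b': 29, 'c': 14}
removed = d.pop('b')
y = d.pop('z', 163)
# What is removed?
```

After line 1: d = {'a': 43, 'b': 29, 'c': 14}
After line 2 (pop 'b' returns 29): d = {'a': 43, 'c': 14}, removed = 29
After line 3 (pop 'z' missing, returns default 163): d = {'a': 43, 'c': 14}, y = 163

29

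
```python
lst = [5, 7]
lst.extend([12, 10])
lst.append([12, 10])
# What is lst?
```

After line 1: lst = [5, 7]
After line 2 (extend unpacks [12, 10]): lst = [5, 7, 12, 10]
After line 3 (append adds [12, 10] as single element): lst = [5, 7, 12, 10, [12, 10]]

[5, 7, 12, 10, [12, 10]]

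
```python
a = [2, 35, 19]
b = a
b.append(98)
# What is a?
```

After line 1: a = [2, 35, 19]
After line 2 (b = a is an alias, same object): a = [2, 35, 19], b = [2, 35, 19]
After line 3 (b.append mutates the shared list): a = [2, 35, 19, 98], b = [2, 35, 19, 98]

[2, 35, 19, 98]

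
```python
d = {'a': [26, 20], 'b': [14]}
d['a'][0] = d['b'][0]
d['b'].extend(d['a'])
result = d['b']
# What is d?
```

After line 1: d = {'a': [26, 20], 'b': [14]}
After line 2 (a[0] = b[0] = 14): d = {'a': [14, 20], 'b': [14]}
After line 3 (b.extend(a) appends [14, 20]): d = {'a': [14, 20], 'b': [14, 14, 20]}
After line 4: result = d['b'] = [14, 14, 20]

{'a': [14, 20], 'b': [14, 14, 20]}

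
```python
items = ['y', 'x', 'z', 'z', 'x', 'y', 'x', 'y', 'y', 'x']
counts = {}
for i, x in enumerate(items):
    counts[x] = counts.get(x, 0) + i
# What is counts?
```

Initial: counts = {}, items = ['y', 'x', 'z', 'z', 'x', 'y', 'x', 'y', 'y', 'x']
i=0, x='y': counts = {'y': 0}
i=1, x='x': counts = {'y': 0, 'x': 1}
i=2, x='z': counts = {'y': 0, 'x': 1, 'z': 2}
i=3, x='z': counts = {'y': 0, 'x': 1, 'z': 5}
i=4, x='x': counts = {'y': 0, 'x': 5, 'z': 5}
i=5, x='y': counts = {'y': 5, 'x': 5, 'z': 5}
i=6, x='x': counts = {'y': 5, 'x': 11, 'z': 5}
i=7, x='y': counts = {'y': 12, 'x': 11, 'z': 5}
i=8, x='y': counts = {'y': 20, 'x': 11, 'z': 5}
i=9, x='x': counts = {'y': 20, 'x': 20, 'z': 5}

{'y': 20, 'x': 20, 'z': 5}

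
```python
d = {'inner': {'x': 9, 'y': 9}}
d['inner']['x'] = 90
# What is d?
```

After line 1: d = {'inner': {'x': 9, 'y': 9}}
After line 2 (inner x overwritten): d = {'inner': {'x': 90, 'y': 9}}

{'inner': {'x': 90, 'y': 9}}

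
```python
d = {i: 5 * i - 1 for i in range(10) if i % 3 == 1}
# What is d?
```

{1: 4, 4: 19, 7: 34}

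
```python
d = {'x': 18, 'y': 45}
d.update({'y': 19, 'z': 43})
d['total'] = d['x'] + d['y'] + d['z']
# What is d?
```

After line 1: d = {'x': 18, 'y': 45}
After line 2 (y overwritten, z added): d = {'x': 18, 'y': 19, 'z': 43}
After line 3 (total = 18 + 19 + 43 = 80): d = {'x': 18, 'y': 19, 'z': 43, 'total': 80}

{'x': 18, 'y': 19, 'z': 43, 'total': 80}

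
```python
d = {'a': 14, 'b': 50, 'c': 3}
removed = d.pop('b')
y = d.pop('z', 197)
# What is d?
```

After line 1: d = {'a': 14, 'b': 50, 'c': 3}
After line 2 (pop 'b' returns 50): d = {'a': 14, 'c': 3}, removed = 50
After line 3 (pop 'z' missing, returns default 197): d = {'a': 14, 'c': 3}, y = 197

{'a': 14, 'c': 3}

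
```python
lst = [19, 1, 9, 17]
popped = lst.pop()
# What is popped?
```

17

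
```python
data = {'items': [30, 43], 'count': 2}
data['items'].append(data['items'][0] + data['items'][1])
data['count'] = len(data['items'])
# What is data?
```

After line 1: data = {'items': [30, 43], 'count': 2}
After line 2 (append 30 + 43 = 73): data = {'items': [30, 43, 73], 'count': 2}
After line 3 (count = len(items) = 3): data = {'items': [30, 43, 73], 'count': 3}

{'items': [30, 43, 73], 'count': 3}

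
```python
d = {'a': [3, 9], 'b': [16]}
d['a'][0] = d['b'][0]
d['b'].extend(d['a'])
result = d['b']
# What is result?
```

After line 1: d = {'a': [3, 9], 'b': [16]}
After line 2 (a[0] = b[0] = 16): d = {'a': [16, 9], 'b': [16]}
After line 3 (b.extend(a) appends [16, 9]): d = {'a': [16, 9], 'b': [16, 16, 9]}
After line 4: result = d['b'] = [16, 16, 9]

[16, 16, 9]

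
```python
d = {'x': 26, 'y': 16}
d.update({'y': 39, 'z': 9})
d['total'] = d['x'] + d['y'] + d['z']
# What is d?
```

After line 1: d = {'x': 26, 'y': 16}
After line 2 (y overwritten, z added): d = {'x': 26, 'y': 39, 'z': 9}
After line 3 (total = 26 + 39 + 9 = 74): d = {'x': 26, 'y': 39, 'z': 9, 'total': 74}

{'x': 26, 'y': 39, 'z': 9, 'total': 74}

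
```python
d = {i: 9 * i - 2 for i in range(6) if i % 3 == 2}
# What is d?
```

{2: 16, 5: 43}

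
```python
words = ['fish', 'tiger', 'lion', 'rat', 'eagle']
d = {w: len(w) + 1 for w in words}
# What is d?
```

{'fish': 5, 'tiger': 6, 'lion': 5, 'rat': 4, 'eagle': 6}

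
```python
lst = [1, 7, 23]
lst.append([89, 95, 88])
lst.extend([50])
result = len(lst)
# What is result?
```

After line 1: lst = [1, 7, 23]
After line 2 (append adds [89, 95, 88] as single element): lst = [1, 7, 23, [89, 95, 88]]
After line 3 (extend unpacks [50], adds 50): lst = [1, 7, 23, [89, 95, 88], 50]
After line 4: result = len(lst) = 5

5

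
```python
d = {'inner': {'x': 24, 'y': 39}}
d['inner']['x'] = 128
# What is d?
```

After line 1: d = {'inner': {'x': 24, 'y': 39}}
After line 2 (inner x overwritten): d = {'inner': {'x': 128, 'y': 39}}

{'inner': {'x': 128, 'y': 39}}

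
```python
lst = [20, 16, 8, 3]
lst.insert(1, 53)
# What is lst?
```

[20, 53, 16, 8, 3]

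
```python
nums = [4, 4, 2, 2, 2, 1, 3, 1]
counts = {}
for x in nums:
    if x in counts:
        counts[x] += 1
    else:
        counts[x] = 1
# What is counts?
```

Initial: counts = {}, nums = [4, 4, 2, 2, 2, 1, 3, 1]
See 4: counts = {4: 1}
See 4: counts = {4: 2}
See 2: counts = {4: 2, 2: 1}
See 2: counts = {4: 2, 2: 2}
See 2: counts = {4: 2, 2: 3}
See 1: counts = {4: 2, 2: 3, 1: 1}
See 3: counts = {4: 2, 2: 3, 1: 1, 3: 1}
See 1: counts = {4: 2, 2: 3, 1: 2, 3: 1}

{4: 2, 2: 3, 1: 2, 3: 1}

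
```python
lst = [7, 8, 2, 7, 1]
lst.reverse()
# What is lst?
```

[1, 7, 2, 8, 7]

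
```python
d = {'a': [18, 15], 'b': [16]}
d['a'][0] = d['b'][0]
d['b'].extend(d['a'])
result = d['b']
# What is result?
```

After line 1: d = {'a': [18, 15], 'b': [16]}
After line 2 (a[0] = b[0] = 16): d = {'a': [16, 15], 'b': [16]}
After line 3 (b.extend(a) appends [16, 15]): d = {'a': [16, 15], 'b': [16, 16, 15]}
After line 4: result = d['b'] = [16, 16, 15]

[16, 16, 15]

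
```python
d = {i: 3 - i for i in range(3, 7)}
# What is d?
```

{3: 0, 4: -1, 5: -2, 6: -3}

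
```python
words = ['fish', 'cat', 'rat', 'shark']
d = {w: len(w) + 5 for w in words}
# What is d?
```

{'fish': 9, 'cat': 8, 'rat': 8, 'shark': 10}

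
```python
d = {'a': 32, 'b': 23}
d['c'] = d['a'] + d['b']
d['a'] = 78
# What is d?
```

After line 1: d = {'a': 32, 'b': 23}
After line 2 (d['c'] = 32 + 23): d = {'a': 32, 'b': 23, 'c': 55}
After line 3: d = {'a': 78, 'b': 23, 'c': 55}

{'a': 78, 'b': 23, 'c': 55}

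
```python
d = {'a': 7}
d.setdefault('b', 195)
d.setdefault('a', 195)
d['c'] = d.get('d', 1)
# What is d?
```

After line 1: d = {'a': 7}
After line 2 (setdefault adds 'b'=195): d = {'a': 7, 'b': 195}
After line 3 (setdefault 'a' no-op, already exists): d = {'a': 7, 'b': 195}
After line 4 (get('d', 1) returns default since 'd' not in d): d = {'a': 7, 'b': 195, 'c': 1}

{'a': 7, 'b': 195, 'c': 1}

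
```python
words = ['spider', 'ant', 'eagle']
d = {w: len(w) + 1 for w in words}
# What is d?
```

{'spider': 7, 'ant': 4, 'eagle': 6}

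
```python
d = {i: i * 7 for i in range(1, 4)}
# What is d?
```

{1: 7, 2: 14, 3: 21}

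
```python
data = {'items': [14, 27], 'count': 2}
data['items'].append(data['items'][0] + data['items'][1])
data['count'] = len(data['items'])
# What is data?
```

After line 1: data = {'items': [14, 27], 'count': 2}
After line 2 (append 14 + 27 = 41): data = {'items': [14, 27, 41], 'count': 2}
After line 3 (count = len(items) = 3): data = {'items': [14, 27, 41], 'count': 3}

{'items': [14, 27, 41], 'count': 3}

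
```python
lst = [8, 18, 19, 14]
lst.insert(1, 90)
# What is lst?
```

[8, 90, 18, 19, 14]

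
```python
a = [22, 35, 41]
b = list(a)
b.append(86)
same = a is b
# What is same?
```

After line 1: a = [22, 35, 41]
After line 2 (b = list(a) is a shallow copy, new object): a = [22, 35, 41], b = [22, 35, 41]
After line 3 (append only mutates b): a = [22, 35, 41], b = [22, 35, 41, 86]
After line 4 (same = a is b; different objects -> False): same = False

False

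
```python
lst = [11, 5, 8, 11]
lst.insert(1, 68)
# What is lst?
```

[11, 68, 5, 8, 11]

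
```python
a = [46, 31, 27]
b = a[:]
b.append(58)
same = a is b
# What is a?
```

After line 1: a = [46, 31, 27]
After line 2 (b = a[:] is a shallow copy, new object): a = [46, 31, 27], b = [46, 31, 27]
After line 3 (append only mutates b): a = [46, 31, 27], b = [46, 31, 27, 58]
After line 4 (same = a is b; different objects -> False): same = False

[46, 31, 27]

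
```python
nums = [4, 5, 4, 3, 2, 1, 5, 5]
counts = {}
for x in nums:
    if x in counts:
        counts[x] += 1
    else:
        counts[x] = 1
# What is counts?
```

Initial: counts = {}, nums = [4, 5, 4, 3, 2, 1, 5, 5]
See 4: counts = {4: 1}
See 5: counts = {4: 1, 5: 1}
See 4: counts = {4: 2, 5: 1}
See 3: counts = {4: 2, 5: 1, 3: 1}
See 2: counts = {4: 2, 5: 1, 3: 1, 2: 1}
See 1: counts = {4: 2, 5: 1, 3: 1, 2: 1, 1: 1}
See 5: counts = {4: 2, 5: 2, 3: 1, 2: 1, 1: 1}
See 5: counts = {4: 2, 5: 3, 3: 1, 2: 1, 1: 1}

{4: 2, 5: 3, 3: 1, 2: 1, 1: 1}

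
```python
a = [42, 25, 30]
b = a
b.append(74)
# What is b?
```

After line 1: a = [42, 25, 30]
After line 2 (b = a is an alias, same object): a = [42, 25, 30], b = [42, 25, 30]
After line 3 (b.append mutates the shared list): a = [42, 25, 30, 74], b = [42, 25, 30, 74]

[42, 25, 30, 74]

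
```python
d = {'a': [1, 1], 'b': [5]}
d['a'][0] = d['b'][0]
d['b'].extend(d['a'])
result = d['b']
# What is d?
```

After line 1: d = {'a': [1, 1], 'b': [5]}
After line 2 (a[0] = b[0] = 5): d = {'a': [5, 1], 'b': [5]}
After line 3 (b.extend(a) appends [5, 1]): d = {'a': [5, 1], 'b': [5, 5, 1]}
After line 4: result = d['b'] = [5, 5, 1]

{'a': [5, 1], 'b': [5, 5, 1]}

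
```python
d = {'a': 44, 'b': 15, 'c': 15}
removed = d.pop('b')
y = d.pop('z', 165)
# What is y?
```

After line 1: d = {'a': 44, 'b': 15, 'c': 15}
After line 2 (pop 'b' returns 15): d = {'a': 44, 'c': 15}, removed = 15
After line 3 (pop 'z' missing, returns default 165): d = {'a': 44, 'c': 15}, y = 165

165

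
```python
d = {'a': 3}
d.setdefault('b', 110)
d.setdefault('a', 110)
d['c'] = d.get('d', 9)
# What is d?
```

After line 1: d = {'a': 3}
After line 2 (setdefault adds 'b'=110): d = {'a': 3, 'b': 110}
After line 3 (setdefault 'a' no-op, already exists): d = {'a': 3, 'b': 110}
After line 4 (get('d', 9) returns default since 'd' not in d): d = {'a': 3, 'b': 110, 'c': 9}

{'a': 3, 'b': 110, 'c': 9}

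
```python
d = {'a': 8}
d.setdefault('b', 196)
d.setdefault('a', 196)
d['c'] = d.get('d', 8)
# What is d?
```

After line 1: d = {'a': 8}
After line 2 (setdefault adds 'b'=196): d = {'a': 8, 'b': 196}
After line 3 (setdefault 'a' no-op, already exists): d = {'a': 8, 'b': 196}
After line 4 (get('d', 8) returns default since 'd' not in d): d = {'a': 8, 'b': 196, 'c': 8}

{'a': 8, 'b': 196, 'c': 8}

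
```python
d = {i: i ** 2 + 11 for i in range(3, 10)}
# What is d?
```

{3: 20, 4: 27, 5: 36, 6: 47, 7: 60, 8: 75, 9: 92}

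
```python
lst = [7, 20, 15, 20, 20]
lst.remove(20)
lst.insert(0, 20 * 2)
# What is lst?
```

After line 1: lst = [7, 20, 15, 20, 20]
After line 2 (remove first 20): lst = [7, 15, 20, 20]
After line 3 (insert 40 at index 0): lst = [40, 7, 15, 20, 20]

[40, 7, 15, 20, 20]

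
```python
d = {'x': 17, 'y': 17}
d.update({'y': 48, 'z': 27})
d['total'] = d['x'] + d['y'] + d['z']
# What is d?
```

After line 1: d = {'x': 17, 'y': 17}
After line 2 (y overwritten, z added): d = {'x': 17, 'y': 48, 'z': 27}
After line 3 (total = 17 + 48 + 27 = 92): d = {'x': 17, 'y': 48, 'z': 27, 'total': 92}

{'x': 17, 'y': 48, 'z': 27, 'total': 92}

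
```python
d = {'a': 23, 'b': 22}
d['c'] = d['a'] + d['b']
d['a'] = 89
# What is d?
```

After line 1: d = {'a': 23, 'b': 22}
After line 2 (d['c'] = 23 + 22): d = {'a': 23, 'b': 22, 'c': 45}
After line 3: d = {'a': 89, 'b': 22, 'c': 45}

{'a': 89, 'b': 22, 'c': 45}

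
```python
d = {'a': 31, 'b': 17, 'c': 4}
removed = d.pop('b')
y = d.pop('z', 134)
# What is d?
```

After line 1: d = {'a': 31, 'b': 17, 'c': 4}
After line 2 (pop 'b' returns 17): d = {'a': 31, 'c': 4}, removed = 17
After line 3 (pop 'z' missing, returns default 134): d = {'a': 31, 'c': 4}, y = 134

{'a': 31, 'c': 4}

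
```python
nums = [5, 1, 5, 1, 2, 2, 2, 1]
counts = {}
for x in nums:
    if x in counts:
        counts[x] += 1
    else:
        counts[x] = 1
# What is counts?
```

Initial: counts = {}, nums = [5, 1, 5, 1, 2, 2, 2, 1]
See 5: counts = {5: 1}
See 1: counts = {5: 1, 1: 1}
See 5: counts = {5: 2, 1: 1}
See 1: counts = {5: 2, 1: 2}
See 2: counts = {5: 2, 1: 2, 2: 1}
See 2: counts = {5: 2, 1: 2, 2: 2}
See 2: counts = {5: 2, 1: 2, 2: 3}
See 1: counts = {5: 2, 1: 3, 2: 3}

{5: 2, 1: 3, 2: 3}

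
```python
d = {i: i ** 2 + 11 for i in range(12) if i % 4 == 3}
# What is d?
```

{3: 20, 7: 60, 11: 132}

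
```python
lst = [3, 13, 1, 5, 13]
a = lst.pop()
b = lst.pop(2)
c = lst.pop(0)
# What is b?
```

After line 1: lst = [3, 13, 1, 5, 13]
After line 2 (pop() -> a = 13): lst = [3, 13, 1, 5]
After line 3 (pop(2) -> b = 1): lst = [3, 13, 5]
After line 4 (pop(0) -> c = 3): lst = [13, 5]

1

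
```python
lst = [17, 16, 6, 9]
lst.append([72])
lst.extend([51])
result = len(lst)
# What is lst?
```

After line 1: lst = [17, 16, 6, 9]
After line 2 (append adds [72] as single element): lst = [17, 16, 6, 9, [72]]
After line 3 (extend unpacks [51], adds 51): lst = [17, 16, 6, 9, [72], 51]
After line 4: result = len(lst) = 6

[17, 16, 6, 9, [72], 51]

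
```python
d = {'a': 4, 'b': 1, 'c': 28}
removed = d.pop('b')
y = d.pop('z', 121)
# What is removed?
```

After line 1: d = {'a': 4, 'b': 1, 'c': 28}
After line 2 (pop 'b' returns 1): d = {'a': 4, 'c': 28}, removed = 1
After line 3 (pop 'z' missing, returns default 121): d = {'a': 4, 'c': 28}, y = 121

1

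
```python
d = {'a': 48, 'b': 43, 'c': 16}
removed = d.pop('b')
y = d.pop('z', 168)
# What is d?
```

After line 1: d = {'a': 48, 'b': 43, 'c': 16}
After line 2 (pop 'b' returns 43): d = {'a': 48, 'c': 16}, removed = 43
After line 3 (pop 'z' missing, returns default 168): d = {'a': 48, 'c': 16}, y = 168

{'a': 48, 'c': 16}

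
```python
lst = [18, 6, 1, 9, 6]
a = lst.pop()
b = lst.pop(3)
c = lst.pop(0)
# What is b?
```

After line 1: lst = [18, 6, 1, 9, 6]
After line 2 (pop() -> a = 6): lst = [18, 6, 1, 9]
After line 3 (pop(3) -> b = 9): lst = [18, 6, 1]
After line 4 (pop(0) -> c = 18): lst = [6, 1]

9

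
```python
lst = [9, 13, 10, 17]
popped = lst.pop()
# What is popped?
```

17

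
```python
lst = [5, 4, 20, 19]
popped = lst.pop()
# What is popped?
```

19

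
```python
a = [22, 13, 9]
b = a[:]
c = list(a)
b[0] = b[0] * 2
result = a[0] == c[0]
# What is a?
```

After line 1: a = [22, 13, 9]
After line 2 (b = a[:], copy): a = [22, 13, 9], b = [22, 13, 9]
After line 3 (c = list(a) is a copy, new object): c = [22, 13, 9]
After line 4 (b[0] = 22 * 2 = 44; only b mutates (copy)): a = [22, 13, 9], b = [44, 13, 9], c = [22, 13, 9]
After line 5 (a[0] = 22, c[0] = 22; result = True)

[22, 13, 9]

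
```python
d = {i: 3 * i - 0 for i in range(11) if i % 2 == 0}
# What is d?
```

{0: 0, 2: 6, 4: 12, 6: 18, 8: 24, 10: 30}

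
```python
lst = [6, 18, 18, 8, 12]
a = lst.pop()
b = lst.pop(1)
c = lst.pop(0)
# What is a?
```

After line 1: lst = [6, 18, 18, 8, 12]
After line 2 (pop() -> a = 12): lst = [6, 18, 18, 8]
After line 3 (pop(1) -> b = 18): lst = [6, 18, 8]
After line 4 (pop(0) -> c = 6): lst = [18, 8]

12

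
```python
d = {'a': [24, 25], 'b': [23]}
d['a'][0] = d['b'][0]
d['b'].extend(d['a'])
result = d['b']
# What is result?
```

After line 1: d = {'a': [24, 25], 'b': [23]}
After line 2 (a[0] = b[0] = 23): d = {'a': [23, 25], 'b': [23]}
After line 3 (b.extend(a) appends [23, 25]): d = {'a': [23, 25], 'b': [23, 23, 25]}
After line 4: result = d['b'] = [23, 23, 25]

[23, 23, 25]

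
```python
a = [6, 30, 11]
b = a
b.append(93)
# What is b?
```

After line 1: a = [6, 30, 11]
After line 2 (b = a is an alias, same object): a = [6, 30, 11], b = [6, 30, 11]
After line 3 (b.append mutates the shared list): a = [6, 30, 11, 93], b = [6, 30, 11, 93]

[6, 30, 11, 93]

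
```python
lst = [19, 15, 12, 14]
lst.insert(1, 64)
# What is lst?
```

[19, 64, 15, 12, 14]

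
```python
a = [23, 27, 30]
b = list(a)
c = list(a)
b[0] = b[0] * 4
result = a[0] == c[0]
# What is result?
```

After line 1: a = [23, 27, 30]
After line 2 (b = list(a), copy): a = [23, 27, 30], b = [23, 27, 30]
After line 3 (c = list(a) is a copy, new object): c = [23, 27, 30]
After line 4 (b[0] = 23 * 4 = 92; only b mutates (copy)): a = [23, 27, 30], b = [92, 27, 30], c = [23, 27, 30]
After line 5 (a[0] = 23, c[0] = 23; result = True)

True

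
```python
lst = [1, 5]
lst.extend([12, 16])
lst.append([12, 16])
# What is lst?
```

After line 1: lst = [1, 5]
After line 2 (extend unpacks [12, 16]): lst = [1, 5, 12, 16]
After line 3 (append adds [12, 16] as single element): lst = [1, 5, 12, 16, [12, 16]]

[1, 5, 12, 16, [12, 16]]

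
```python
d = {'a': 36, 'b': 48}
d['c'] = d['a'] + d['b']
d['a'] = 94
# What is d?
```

After line 1: d = {'a': 36, 'b': 48}
After line 2 (d['c'] = 36 + 48): d = {'a': 36, 'b': 48, 'c': 84}
After line 3: d = {'a': 94, 'b': 48, 'c': 84}

{'a': 94, 'b': 48, 'c': 84}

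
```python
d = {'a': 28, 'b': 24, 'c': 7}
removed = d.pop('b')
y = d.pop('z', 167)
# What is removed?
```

After line 1: d = {'a': 28, 'b': 24, 'c': 7}
After line 2 (pop 'b' returns 24): d = {'a': 28, 'c': 7}, removed = 24
After line 3 (pop 'z' missing, returns default 167): d = {'a': 28, 'c': 7}, y = 167

24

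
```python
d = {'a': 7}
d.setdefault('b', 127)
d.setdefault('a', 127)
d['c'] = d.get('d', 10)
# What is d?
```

After line 1: d = {'a': 7}
After line 2 (setdefault adds 'b'=127): d = {'a': 7, 'b': 127}
After line 3 (setdefault 'a' no-op, already exists): d = {'a': 7, 'b': 127}
After line 4 (get('d', 10) returns default since 'd' not in d): d = {'a': 7, 'b': 127, 'c': 10}

{'a': 7, 'b': 127, 'c': 10}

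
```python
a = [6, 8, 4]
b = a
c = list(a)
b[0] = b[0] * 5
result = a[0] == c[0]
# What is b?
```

After line 1: a = [6, 8, 4]
After line 2 (b = a, alias): a = [6, 8, 4], b = [6, 8, 4]
After line 3 (c = list(a) is a copy, new object): c = [6, 8, 4]
After line 4 (b[0] = 6 * 5 = 30; mutates shared a/b): a = b = [30, 8, 4], c = [6, 8, 4]
After line 5 (a[0] = 30, c[0] = 6; result = False)

[30, 8, 4]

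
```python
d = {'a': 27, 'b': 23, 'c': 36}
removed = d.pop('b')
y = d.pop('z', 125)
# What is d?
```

After line 1: d = {'a': 27, 'b': 23, 'c': 36}
After line 2 (pop 'b' returns 23): d = {'a': 27, 'c': 36}, removed = 23
After line 3 (pop 'z' missing, returns default 125): d = {'a': 27, 'c': 36}, y = 125

{'a': 27, 'c': 36}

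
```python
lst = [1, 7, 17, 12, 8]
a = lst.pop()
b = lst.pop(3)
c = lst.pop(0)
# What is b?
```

After line 1: lst = [1, 7, 17, 12, 8]
After line 2 (pop() -> a = 8): lst = [1, 7, 17, 12]
After line 3 (pop(3) -> b = 12): lst = [1, 7, 17]
After line 4 (pop(0) -> c = 1): lst = [7, 17]

12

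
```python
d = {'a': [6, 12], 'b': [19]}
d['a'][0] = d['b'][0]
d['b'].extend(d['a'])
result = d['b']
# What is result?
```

After line 1: d = {'a': [6, 12], 'b': [19]}
After line 2 (a[0] = b[0] = 19): d = {'a': [19, 12], 'b': [19]}
After line 3 (b.extend(a) appends [19, 12]): d = {'a': [19, 12], 'b': [19, 19, 12]}
After line 4: result = d['b'] = [19, 19, 12]

[19, 19, 12]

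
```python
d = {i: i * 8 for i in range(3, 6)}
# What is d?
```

{3: 24, 4: 32, 5: 40}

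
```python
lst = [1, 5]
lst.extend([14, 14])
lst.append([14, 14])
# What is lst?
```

After line 1: lst = [1, 5]
After line 2 (extend unpacks [14, 14]): lst = [1, 5, 14, 14]
After line 3 (append adds [14, 14] as single element): lst = [1, 5, 14, 14, [14, 14]]

[1, 5, 14, 14, [14, 14]]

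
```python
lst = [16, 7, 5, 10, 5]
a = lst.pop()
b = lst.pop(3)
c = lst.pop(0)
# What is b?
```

After line 1: lst = [16, 7, 5, 10, 5]
After line 2 (pop() -> a = 5): lst = [16, 7, 5, 10]
After line 3 (pop(3) -> b = 10): lst = [16, 7, 5]
After line 4 (pop(0) -> c = 16): lst = [7, 5]

10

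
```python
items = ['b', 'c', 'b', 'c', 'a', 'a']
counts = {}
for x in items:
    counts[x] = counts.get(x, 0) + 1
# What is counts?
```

Initial: counts = {}, items = ['b', 'c', 'b', 'c', 'a', 'a']
See 'b': counts = {'b': 1}
See 'c': counts = {'b': 1, 'c': 1}
See 'b': counts = {'b': 2, 'c': 1}
See 'c': counts = {'b': 2, 'c': 2}
See 'a': counts = {'b': 2, 'c': 2, 'a': 1}
See 'a': counts = {'b': 2, 'c': 2, 'a': 2}

{'b': 2, 'c': 2, 'a': 2}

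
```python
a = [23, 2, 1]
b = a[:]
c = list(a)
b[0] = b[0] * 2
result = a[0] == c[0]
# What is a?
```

After line 1: a = [23, 2, 1]
After line 2 (b = a[:], copy): a = [23, 2, 1], b = [23, 2, 1]
After line 3 (c = list(a) is a copy, new object): c = [23, 2, 1]
After line 4 (b[0] = 23 * 2 = 46; only b mutates (copy)): a = [23, 2, 1], b = [46, 2, 1], c = [23, 2, 1]
After line 5 (a[0] = 23, c[0] = 23; result = True)

[23, 2, 1]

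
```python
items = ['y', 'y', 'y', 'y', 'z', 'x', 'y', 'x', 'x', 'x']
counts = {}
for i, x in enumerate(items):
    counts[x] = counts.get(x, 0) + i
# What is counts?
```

Initial: counts = {}, items = ['y', 'y', 'y', 'y', 'z', 'x', 'y', 'x', 'x', 'x']
i=0, x='y': counts = {'y': 0}
i=1, x='y': counts = {'y': 1}
i=2, x='y': counts = {'y': 3}
i=3, x='y': counts = {'y': 6}
i=4, x='z': counts = {'y': 6, 'z': 4}
i=5, x='x': counts = {'y': 6, 'z': 4, 'x': 5}
i=6, x='y': counts = {'y': 12, 'z': 4, 'x': 5}
i=7, x='x': counts = {'y': 12, 'z': 4, 'x': 12}
i=8, x='x': counts = {'y': 12, 'z': 4, 'x': 20}
i=9, x='x': counts = {'y': 12, 'z': 4, 'x': 29}

{'y': 12, 'z': 4, 'x': 29}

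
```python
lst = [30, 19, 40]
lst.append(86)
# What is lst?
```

[30, 19, 40, 86]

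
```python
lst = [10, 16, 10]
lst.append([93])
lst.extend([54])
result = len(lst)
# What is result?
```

After line 1: lst = [10, 16, 10]
After line 2 (append adds [93] as single element): lst = [10, 16, 10, [93]]
After line 3 (extend unpacks [54], adds 54): lst = [10, 16, 10, [93], 54]
After line 4: result = len(lst) = 5

5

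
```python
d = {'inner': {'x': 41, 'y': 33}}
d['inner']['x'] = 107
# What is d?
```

After line 1: d = {'inner': {'x': 41, 'y': 33}}
After line 2 (inner x overwritten): d = {'inner': {'x': 107, 'y': 33}}

{'inner': {'x': 107, 'y': 33}}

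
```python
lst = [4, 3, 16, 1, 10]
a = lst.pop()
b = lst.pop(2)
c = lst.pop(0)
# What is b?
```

After line 1: lst = [4, 3, 16, 1, 10]
After line 2 (pop() -> a = 10): lst = [4, 3, 16, 1]
After line 3 (pop(2) -> b = 16): lst = [4, 3, 1]
After line 4 (pop(0) -> c = 4): lst = [3, 1]

16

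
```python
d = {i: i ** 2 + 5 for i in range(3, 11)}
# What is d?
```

{3: 14, 4: 21, 5: 30, 6: 41, 7: 54, 8: 69, 9: 86, 10: 105}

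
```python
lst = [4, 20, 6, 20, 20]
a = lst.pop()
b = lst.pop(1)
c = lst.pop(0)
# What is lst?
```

After line 1: lst = [4, 20, 6, 20, 20]
After line 2 (pop() -> a = 20): lst = [4, 20, 6, 20]
After line 3 (pop(1) -> b = 20): lst = [4, 6, 20]
After line 4 (pop(0) -> c = 4): lst = [6, 20]

[6, 20]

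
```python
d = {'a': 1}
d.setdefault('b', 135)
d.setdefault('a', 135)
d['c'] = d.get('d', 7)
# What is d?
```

After line 1: d = {'a': 1}
After line 2 (setdefault adds 'b'=135): d = {'a': 1, 'b': 135}
After line 3 (setdefault 'a' no-op, already exists): d = {'a': 1, 'b': 135}
After line 4 (get('d', 7) returns default since 'd' not in d): d = {'a': 1, 'b': 135, 'c': 7}

{'a': 1, 'b': 135, 'c': 7}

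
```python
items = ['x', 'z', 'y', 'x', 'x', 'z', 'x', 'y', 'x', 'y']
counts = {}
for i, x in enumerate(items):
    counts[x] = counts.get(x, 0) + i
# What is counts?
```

Initial: counts = {}, items = ['x', 'z', 'y', 'x', 'x', 'z', 'x', 'y', 'x', 'y']
i=0, x='x': counts = {'x': 0}
i=1, x='z': counts = {'x': 0, 'z': 1}
i=2, x='y': counts = {'x': 0, 'z': 1, 'y': 2}
i=3, x='x': counts = {'x': 3, 'z': 1, 'y': 2}
i=4, x='x': counts = {'x': 7, 'z': 1, 'y': 2}
i=5, x='z': counts = {'x': 7, 'z': 6, 'y': 2}
i=6, x='x': counts = {'x': 13, 'z': 6, 'y': 2}
i=7, x='y': counts = {'x': 13, 'z': 6, 'y': 9}
i=8, x='x': counts = {'x': 21, 'z': 6, 'y': 9}
i=9, x='y': counts = {'x': 21, 'z': 6, 'y': 18}

{'x': 21, 'z': 6, 'y': 18}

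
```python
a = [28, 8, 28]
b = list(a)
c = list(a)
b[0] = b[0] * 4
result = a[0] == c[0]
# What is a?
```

After line 1: a = [28, 8, 28]
After line 2 (b = list(a), copy): a = [28, 8, 28], b = [28, 8, 28]
After line 3 (c = list(a) is a copy, new object): c = [28, 8, 28]
After line 4 (b[0] = 28 * 4 = 112; only b mutates (copy)): a = [28, 8, 28], b = [112, 8, 28], c = [28, 8, 28]
After line 5 (a[0] = 28, c[0] = 28; result = True)

[28, 8, 28]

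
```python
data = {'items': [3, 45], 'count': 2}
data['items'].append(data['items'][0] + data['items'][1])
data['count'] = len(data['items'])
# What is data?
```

After line 1: data = {'items': [3, 45], 'count': 2}
After line 2 (append 3 + 45 = 48): data = {'items': [3, 45, 48], 'count': 2}
After line 3 (count = len(items) = 3): data = {'items': [3, 45, 48], 'count': 3}

{'items': [3, 45, 48], 'count': 3}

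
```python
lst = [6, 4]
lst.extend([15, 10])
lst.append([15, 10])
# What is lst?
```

After line 1: lst = [6, 4]
After line 2 (extend unpacks [15, 10]): lst = [6, 4, 15, 10]
After line 3 (append adds [15, 10] as single element): lst = [6, 4, 15, 10, [15, 10]]

[6, 4, 15, 10, [15, 10]]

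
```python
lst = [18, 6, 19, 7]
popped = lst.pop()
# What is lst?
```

[18, 6, 19]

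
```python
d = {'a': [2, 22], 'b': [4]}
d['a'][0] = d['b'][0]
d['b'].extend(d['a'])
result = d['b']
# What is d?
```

After line 1: d = {'a': [2, 22], 'b': [4]}
After line 2 (a[0] = b[0] = 4): d = {'a': [4, 22], 'b': [4]}
After line 3 (b.extend(a) appends [4, 22]): d = {'a': [4, 22], 'b': [4, 4, 22]}
After line 4: result = d['b'] = [4, 4, 22]

{'a': [4, 22], 'b': [4, 4, 22]}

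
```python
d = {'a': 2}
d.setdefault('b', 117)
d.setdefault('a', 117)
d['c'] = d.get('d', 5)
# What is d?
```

After line 1: d = {'a': 2}
After line 2 (setdefault adds 'b'=117): d = {'a': 2, 'b': 117}
After line 3 (setdefault 'a' no-op, already exists): d = {'a': 2, 'b': 117}
After line 4 (get('d', 5) returns default since 'd' not in d): d = {'a': 2, 'b': 117, 'c': 5}

{'a': 2, 'b': 117, 'c': 5}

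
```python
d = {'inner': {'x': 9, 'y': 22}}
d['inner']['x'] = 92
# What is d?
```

After line 1: d = {'inner': {'x': 9, 'y': 22}}
After line 2 (inner x overwritten): d = {'inner': {'x': 92, 'y': 22}}

{'inner': {'x': 92, 'y': 22}}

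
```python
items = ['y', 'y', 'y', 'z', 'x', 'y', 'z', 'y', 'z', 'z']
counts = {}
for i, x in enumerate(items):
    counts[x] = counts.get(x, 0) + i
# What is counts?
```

Initial: counts = {}, items = ['y', 'y', 'y', 'z', 'x', 'y', 'z', 'y', 'z', 'z']
i=0, x='y': counts = {'y': 0}
i=1, x='y': counts = {'y': 1}
i=2, x='y': counts = {'y': 3}
i=3, x='z': counts = {'y': 3, 'z': 3}
i=4, x='x': counts = {'y': 3, 'z': 3, 'x': 4}
i=5, x='y': counts = {'y': 8, 'z': 3, 'x': 4}
i=6, x='z': counts = {'y': 8, 'z': 9, 'x': 4}
i=7, x='y': counts = {'y': 15, 'z': 9, 'x': 4}
i=8, x='z': counts = {'y': 15, 'z': 17, 'x': 4}
i=9, x='z': counts = {'y': 15, 'z': 26, 'x': 4}

{'y': 15, 'z': 26, 'x': 4}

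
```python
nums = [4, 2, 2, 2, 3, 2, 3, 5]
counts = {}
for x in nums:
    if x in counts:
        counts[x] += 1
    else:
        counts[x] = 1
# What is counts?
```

Initial: counts = {}, nums = [4, 2, 2, 2, 3, 2, 3, 5]
See 4: counts = {4: 1}
See 2: counts = {4: 1, 2: 1}
See 2: counts = {4: 1, 2: 2}
See 2: counts = {4: 1, 2: 3}
See 3: counts = {4: 1, 2: 3, 3: 1}
See 2: counts = {4: 1, 2: 4, 3: 1}
See 3: counts = {4: 1, 2: 4, 3: 2}
See 5: counts = {4: 1, 2: 4, 3: 2, 5: 1}

{4: 1, 2: 4, 3: 2, 5: 1}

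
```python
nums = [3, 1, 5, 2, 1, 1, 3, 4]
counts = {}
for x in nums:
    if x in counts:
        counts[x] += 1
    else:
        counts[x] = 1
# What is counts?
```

Initial: counts = {}, nums = [3, 1, 5, 2, 1, 1, 3, 4]
See 3: counts = {3: 1}
See 1: counts = {3: 1, 1: 1}
See 5: counts = {3: 1, 1: 1, 5: 1}
See 2: counts = {3: 1, 1: 1, 5: 1, 2: 1}
See 1: counts = {3: 1, 1: 2, 5: 1, 2: 1}
See 1: counts = {3: 1, 1: 3, 5: 1, 2: 1}
See 3: counts = {3: 2, 1: 3, 5: 1, 2: 1}
See 4: counts = {3: 2, 1: 3, 5: 1, 2: 1, 4: 1}

{3: 2, 1: 3, 5: 1, 2: 1, 4: 1}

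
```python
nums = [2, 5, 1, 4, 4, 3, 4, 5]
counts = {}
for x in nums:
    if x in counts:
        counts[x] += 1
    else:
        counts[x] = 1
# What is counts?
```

Initial: counts = {}, nums = [2, 5, 1, 4, 4, 3, 4, 5]
See 2: counts = {2: 1}
See 5: counts = {2: 1, 5: 1}
See 1: counts = {2: 1, 5: 1, 1: 1}
See 4: counts = {2: 1, 5: 1, 1: 1, 4: 1}
See 4: counts = {2: 1, 5: 1, 1: 1, 4: 2}
See 3: counts = {2: 1, 5: 1, 1: 1, 4: 2, 3: 1}
See 4: counts = {2: 1, 5: 1, 1: 1, 4: 3, 3: 1}
See 5: counts = {2: 1, 5: 2, 1: 1, 4: 3, 3: 1}

{2: 1, 5: 2, 1: 1, 4: 3, 3: 1}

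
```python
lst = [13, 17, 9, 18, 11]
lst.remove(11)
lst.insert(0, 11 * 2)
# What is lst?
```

After line 1: lst = [13, 17, 9, 18, 11]
After line 2 (remove first 11): lst = [13, 17, 9, 18]
After line 3 (insert 22 at index 0): lst = [22, 13, 17, 9, 18]

[22, 13, 17, 9, 18]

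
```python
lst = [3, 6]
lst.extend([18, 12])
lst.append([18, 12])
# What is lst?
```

After line 1: lst = [3, 6]
After line 2 (extend unpacks [18, 12]): lst = [3, 6, 18, 12]
After line 3 (append adds [18, 12] as single element): lst = [3, 6, 18, 12, [18, 12]]

[3, 6, 18, 12, [18, 12]]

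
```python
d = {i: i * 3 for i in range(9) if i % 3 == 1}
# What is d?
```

{1: 3, 4: 12, 7: 21}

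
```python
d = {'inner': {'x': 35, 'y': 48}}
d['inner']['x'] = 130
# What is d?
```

After line 1: d = {'inner': {'x': 35, 'y': 48}}
After line 2 (inner x overwritten): d = {'inner': {'x': 130, 'y': 48}}

{'inner': {'x': 130, 'y': 48}}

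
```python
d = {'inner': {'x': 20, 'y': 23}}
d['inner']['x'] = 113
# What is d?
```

After line 1: d = {'inner': {'x': 20, 'y': 23}}
After line 2 (inner x overwritten): d = {'inner': {'x': 113, 'y': 23}}

{'inner': {'x': 113, 'y': 23}}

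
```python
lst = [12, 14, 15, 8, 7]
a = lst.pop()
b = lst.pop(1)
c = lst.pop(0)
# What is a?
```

After line 1: lst = [12, 14, 15, 8, 7]
After line 2 (pop() -> a = 7): lst = [12, 14, 15, 8]
After line 3 (pop(1) -> b = 14): lst = [12, 15, 8]
After line 4 (pop(0) -> c = 12): lst = [15, 8]

7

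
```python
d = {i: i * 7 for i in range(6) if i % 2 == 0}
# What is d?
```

{0: 0, 2: 14, 4: 28}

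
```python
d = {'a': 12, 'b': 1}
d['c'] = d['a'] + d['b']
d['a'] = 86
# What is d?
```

After line 1: d = {'a': 12, 'b': 1}
After line 2 (d['c'] = 12 + 1): d = {'a': 12, 'b': 1, 'c': 13}
After line 3: d = {'a': 86, 'b': 1, 'c': 13}

{'a': 86, 'b': 1, 'c': 13}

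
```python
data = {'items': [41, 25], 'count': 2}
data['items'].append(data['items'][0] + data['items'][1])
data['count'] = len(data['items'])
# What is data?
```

After line 1: data = {'items': [41, 25], 'count': 2}
After line 2 (append 41 + 25 = 66): data = {'items': [41, 25, 66], 'count': 2}
After line 3 (count = len(items) = 3): data = {'items': [41, 25, 66], 'count': 3}

{'items': [41, 25, 66], 'count': 3}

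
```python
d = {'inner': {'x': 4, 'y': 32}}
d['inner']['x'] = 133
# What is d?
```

After line 1: d = {'inner': {'x': 4, 'y': 32}}
After line 2 (inner x overwritten): d = {'inner': {'x': 133, 'y': 32}}

{'inner': {'x': 133, 'y': 32}}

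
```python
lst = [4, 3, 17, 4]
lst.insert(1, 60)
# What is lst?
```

[4, 60, 3, 17, 4]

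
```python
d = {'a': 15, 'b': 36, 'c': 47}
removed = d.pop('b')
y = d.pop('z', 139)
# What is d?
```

After line 1: d = {'a': 15, 'b': 36, 'c': 47}
After line 2 (pop 'b' returns 36): d = {'a': 15, 'c': 47}, removed = 36
After line 3 (pop 'z' missing, returns default 139): d = {'a': 15, 'c': 47}, y = 139

{'a': 15, 'c': 47}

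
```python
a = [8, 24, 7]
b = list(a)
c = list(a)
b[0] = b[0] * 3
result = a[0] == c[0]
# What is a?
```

After line 1: a = [8, 24, 7]
After line 2 (b = list(a), copy): a = [8, 24, 7], b = [8, 24, 7]
After line 3 (c = list(a) is a copy, new object): c = [8, 24, 7]
After line 4 (b[0] = 8 * 3 = 24; only b mutates (copy)): a = [8, 24, 7], b = [24, 24, 7], c = [8, 24, 7]
After line 5 (a[0] = 8, c[0] = 8; result = True)

[8, 24, 7]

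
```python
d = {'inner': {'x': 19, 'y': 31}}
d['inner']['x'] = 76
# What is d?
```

After line 1: d = {'inner': {'x': 19, 'y': 31}}
After line 2 (inner x overwritten): d = {'inner': {'x': 76, 'y': 31}}

{'inner': {'x': 76, 'y': 31}}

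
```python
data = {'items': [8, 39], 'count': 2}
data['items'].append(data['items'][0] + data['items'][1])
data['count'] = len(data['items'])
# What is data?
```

After line 1: data = {'items': [8, 39], 'count': 2}
After line 2 (append 8 + 39 = 47): data = {'items': [8, 39, 47], 'count': 2}
After line 3 (count = len(items) = 3): data = {'items': [8, 39, 47], 'count': 3}

{'items': [8, 39, 47], 'count': 3}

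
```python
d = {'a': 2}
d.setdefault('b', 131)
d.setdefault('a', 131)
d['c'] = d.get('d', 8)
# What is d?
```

After line 1: d = {'a': 2}
After line 2 (setdefault adds 'b'=131): d = {'a': 2, 'b': 131}
After line 3 (setdefault 'a' no-op, already exists): d = {'a': 2, 'b': 131}
After line 4 (get('d', 8) returns default since 'd' not in d): d = {'a': 2, 'b': 131, 'c': 8}

{'a': 2, 'b': 131, 'c': 8}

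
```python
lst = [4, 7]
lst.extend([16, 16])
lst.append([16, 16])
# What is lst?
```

After line 1: lst = [4, 7]
After line 2 (extend unpacks [16, 16]): lst = [4, 7, 16, 16]
After line 3 (append adds [16, 16] as single element): lst = [4, 7, 16, 16, [16, 16]]

[4, 7, 16, 16, [16, 16]]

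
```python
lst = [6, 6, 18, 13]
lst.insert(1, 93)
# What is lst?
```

[6, 93, 6, 18, 13]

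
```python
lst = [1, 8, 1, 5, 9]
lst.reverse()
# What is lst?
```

[9, 5, 1, 8, 1]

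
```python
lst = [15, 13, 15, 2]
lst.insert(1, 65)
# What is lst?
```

[15, 65, 13, 15, 2]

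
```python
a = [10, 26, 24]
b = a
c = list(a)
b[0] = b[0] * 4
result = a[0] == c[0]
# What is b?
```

After line 1: a = [10, 26, 24]
After line 2 (b = a, alias): a = [10, 26, 24], b = [10, 26, 24]
After line 3 (c = list(a) is a copy, new object): c = [10, 26, 24]
After line 4 (b[0] = 10 * 4 = 40; mutates shared a/b): a = b = [40, 26, 24], c = [10, 26, 24]
After line 5 (a[0] = 40, c[0] = 10; result = False)

[40, 26, 24]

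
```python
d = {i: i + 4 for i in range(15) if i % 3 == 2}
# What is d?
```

{2: 6, 5: 9, 8: 12, 11: 15, 14: 18}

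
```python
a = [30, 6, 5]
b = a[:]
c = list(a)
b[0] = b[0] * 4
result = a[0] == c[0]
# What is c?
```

After line 1: a = [30, 6, 5]
After line 2 (b = a[:], copy): a = [30, 6, 5], b = [30, 6, 5]
After line 3 (c = list(a) is a copy, new object): c = [30, 6, 5]
After line 4 (b[0] = 30 * 4 = 120; only b mutates (copy)): a = [30, 6, 5], b = [120, 6, 5], c = [30, 6, 5]
After line 5 (a[0] = 30, c[0] = 30; result = True)

[30, 6, 5]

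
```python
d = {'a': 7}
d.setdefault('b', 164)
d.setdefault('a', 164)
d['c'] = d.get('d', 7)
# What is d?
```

After line 1: d = {'a': 7}
After line 2 (setdefault adds 'b'=164): d = {'a': 7, 'b': 164}
After line 3 (setdefault 'a' no-op, already exists): d = {'a': 7, 'b': 164}
After line 4 (get('d', 7) returns default since 'd' not in d): d = {'a': 7, 'b': 164, 'c': 7}

{'a': 7, 'b': 164, 'c': 7}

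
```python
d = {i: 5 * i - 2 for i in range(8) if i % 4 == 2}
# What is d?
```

{2: 8, 6: 28}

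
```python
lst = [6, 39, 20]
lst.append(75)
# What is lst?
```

[6, 39, 20, 75]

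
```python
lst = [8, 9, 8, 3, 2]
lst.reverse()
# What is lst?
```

[2, 3, 8, 9, 8]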